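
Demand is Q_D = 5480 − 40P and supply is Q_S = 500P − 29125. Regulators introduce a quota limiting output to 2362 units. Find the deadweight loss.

4153.344

In inverse form: demand P = 137 − 0.025Q, supply P = 58.25 + 0.002Q.
Competitive equilibrium: 137 − 0.025Q = 58.25 + 0.002Q → Q* = 2916.6667, P* = 64.0833.
At Q = 2362: demand price = 137 − 0.025·2362 = 77.95; supply price = 58.25 + 0.002·2362 = 62.974.
ΔQ = 2916.6667 − 2362 = 554.6667; wedge = 77.95 − 62.974 = 14.976.
Welfare loss = ½ × 554.6667 × 14.976 = 4153.344.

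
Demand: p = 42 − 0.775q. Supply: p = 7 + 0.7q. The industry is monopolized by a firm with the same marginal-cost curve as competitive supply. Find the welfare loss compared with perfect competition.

49.27

Competitive equilibrium: 42 − 0.775q = 7 + 0.7q → q* = 23.7288, p* = 23.6102.
Marginal revenue: MR = 42 − 1.55q. Set MR = MC: 42 − 1.55q = 7 + 0.7q → q_m = 15.5556.
Price p_m = 42 − 0.775·15.5556 = 29.9444; MC(q_m) = 7 + 0.7·15.5556 = 17.8889.
Competitive q* = 23.7288, so Δq = 8.1732; wedge = 29.9444 − 17.8889 = 12.0555.
DWL = ½ × 8.1732 × 12.0555 = 49.27.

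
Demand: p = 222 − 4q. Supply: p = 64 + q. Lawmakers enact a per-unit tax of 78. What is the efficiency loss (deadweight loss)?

Competitive equilibrium: 222 − 4q = 64 + q → q* = 31.6, p* = 95.6.
With the tax, the buyer price exceeds the seller price by 78: (222 − 4q) − (64 + q) = 78 → q' = 16.
Δq = 31.6 − 16 = 15.6; the wedge equals the tax, 78.
The triangle = ½ × 15.6 × 78 = 608.40.

608.40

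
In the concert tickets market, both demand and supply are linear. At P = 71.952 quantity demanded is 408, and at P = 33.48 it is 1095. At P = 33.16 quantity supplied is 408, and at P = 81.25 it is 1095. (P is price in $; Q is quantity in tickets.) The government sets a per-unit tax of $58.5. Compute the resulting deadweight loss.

Demand slope = (33.48 − 71.952)/(1095 − 408) = −0.056, so P = 94.8 − 0.056Q.
Supply slope = (81.25 − 33.16)/(1095 − 408) = 0.07, so P = 4.6 + 0.07Q.
Competitive equilibrium: 94.8 − 0.056Q = 4.6 + 0.07Q → Q* = 715.873, P* = 54.7111.
With the tax, the buyer price exceeds the seller price by 58.5: (94.8 − 0.056Q) − (4.6 + 0.07Q) = 58.5 → Q' = 251.5873.
ΔQ = 715.873 − 251.5873 = 464.2857; the wedge equals the tax, 58.5.
DWL = ½ × 464.2857 × 58.5 = $13580.36.

$13580.36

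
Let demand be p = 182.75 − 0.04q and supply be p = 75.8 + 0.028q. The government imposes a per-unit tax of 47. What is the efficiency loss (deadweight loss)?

Competitive equilibrium: 182.75 − 0.04q = 75.8 + 0.028q → q* = 1572.7941, p* = 119.8382.
With the tax, the buyer price exceeds the seller price by 47: (182.75 − 0.04q) − (75.8 + 0.028q) = 47 → q' = 881.6176.
Δq = 1572.7941 − 881.6176 = 691.1765; the wedge equals the tax, 47.
Welfare loss = ½ × 691.1765 × 47 = 16242.65.

16242.65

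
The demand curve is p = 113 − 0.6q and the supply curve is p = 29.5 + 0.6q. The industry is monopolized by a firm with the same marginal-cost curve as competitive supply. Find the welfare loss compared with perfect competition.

Competitive equilibrium: 113 − 0.6q = 29.5 + 0.6q → q* = 69.5833, p* = 71.25.
Marginal revenue: MR = 113 − 1.2q. Set MR = MC: 113 − 1.2q = 29.5 + 0.6q → q_m = 46.3889.
Price p_m = 113 − 0.6·46.3889 = 85.1667; MC(q_m) = 29.5 + 0.6·46.3889 = 57.3333.
Competitive q* = 69.5833, so Δq = 23.1944; wedge = 85.1667 − 57.3333 = 27.8334.
DWL = ½ × 23.1944 × 27.8334 = 322.79.

322.79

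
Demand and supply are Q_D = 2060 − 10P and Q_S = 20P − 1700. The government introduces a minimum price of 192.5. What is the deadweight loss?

33835.21

In inverse form: demand P = 206 − 0.1Q, supply P = 85 + 0.05Q.
Competitive equilibrium: 206 − 0.1Q = 85 + 0.05Q → Q* = 806.6667, P* = 125.3333.
At the floor P = 192.5, quantity demanded = (206 − 192.5)/0.1 = 135.
Sellers' marginal cost at Q' = 135: 85 + 0.05·135 = 91.75.
ΔQ = 806.6667 − 135 = 671.6667; wedge = 192.5 − 91.75 = 100.75.
DWL = ½ × 671.6667 × 100.75 = 33835.21.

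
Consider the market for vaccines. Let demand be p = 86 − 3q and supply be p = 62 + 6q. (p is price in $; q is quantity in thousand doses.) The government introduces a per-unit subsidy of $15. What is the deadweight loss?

$12.50 thousand

Competitive equilibrium: 86 − 3q = 62 + 6q → q* = 2.6667, p* = 78.
The subsidy lowers effective supply by 15: p = 47 + 6q.
New quantity: 86 − 3q = 47 + 6q → q' = 4.3333.
Overproduction Δq = 4.3333 − 2.6667 = 1.6666; wedge = subsidy = 15.
Deadweight loss = ½ × 1.6666 × 15 = $12.50 thousand.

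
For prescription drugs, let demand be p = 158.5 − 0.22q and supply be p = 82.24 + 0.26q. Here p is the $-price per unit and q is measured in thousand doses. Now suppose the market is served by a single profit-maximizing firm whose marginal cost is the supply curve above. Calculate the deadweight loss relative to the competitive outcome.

$598.37 thousand

Competitive equilibrium: 158.5 − 0.22q = 82.24 + 0.26q → q* = 158.875, p* = 123.5475.
Marginal revenue: MR = 158.5 − 0.44q. Set MR = MC: 158.5 − 0.44q = 82.24 + 0.26q → q_m = 108.9429.
Price p_m = 158.5 − 0.22·108.9429 = 134.5326; MC(q_m) = 82.24 + 0.26·108.9429 = 110.5652.
Competitive q* = 158.875, so Δq = 49.9321; wedge = 134.5326 − 110.5652 = 23.9674.
Welfare loss = ½ × 49.9321 × 23.9674 = $598.37 thousand.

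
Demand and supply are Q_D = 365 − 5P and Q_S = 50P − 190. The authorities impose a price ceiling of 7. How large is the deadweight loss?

2627.27

In inverse form: demand P = 73 − 0.2Q, supply P = 3.8 + 0.02Q.
Competitive equilibrium: 73 − 0.2Q = 3.8 + 0.02Q → Q* = 314.5455, P* = 10.0909.
At the ceiling P = 7, quantity supplied = (7 − 3.8)/0.02 = 160.
Willingness to pay at Q' = 160: 73 − 0.2·160 = 41.
ΔQ = 314.5455 − 160 = 154.5455; wedge = 41 − 7 = 34.
The triangle = ½ × 154.5455 × 34 = 2627.27.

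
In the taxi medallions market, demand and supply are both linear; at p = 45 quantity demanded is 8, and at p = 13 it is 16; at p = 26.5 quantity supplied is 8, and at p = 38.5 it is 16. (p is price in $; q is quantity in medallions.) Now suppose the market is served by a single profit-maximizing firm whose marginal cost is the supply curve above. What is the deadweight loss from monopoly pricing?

$62.96

Demand slope = (13 − 45)/(16 − 8) = −4, so p = 77 − 4q.
Supply slope = (38.5 − 26.5)/(16 − 8) = 1.5, so p = 14.5 + 1.5q.
Competitive equilibrium: 77 − 4q = 14.5 + 1.5q → q* = 11.3636, p* = 31.5455.
Marginal revenue: MR = 77 − 8q. Set MR = MC: 77 − 8q = 14.5 + 1.5q → q_m = 6.5789.
Price p_m = 77 − 4·6.5789 = 50.6844; MC(q_m) = 14.5 + 1.5·6.5789 = 24.3684.
Competitive q* = 11.3636, so Δq = 4.7847; wedge = 50.6844 − 24.3684 = 26.316.
Welfare loss = ½ × 4.7847 × 26.316 = $62.96.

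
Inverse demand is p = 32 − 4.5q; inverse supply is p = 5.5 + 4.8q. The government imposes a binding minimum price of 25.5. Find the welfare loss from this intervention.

9.18

Competitive equilibrium: 32 − 4.5q = 5.5 + 4.8q → q* = 2.8495, p* = 19.1774.
At the floor p = 25.5, quantity demanded = (32 − 25.5)/4.5 = 1.4444.
Sellers' marginal cost at q' = 1.4444: 5.5 + 4.8·1.4444 = 12.4331.
Δq = 2.8495 − 1.4444 = 1.4051; wedge = 25.5 − 12.4331 = 13.0669.
DWL = ½ × 1.4051 × 13.0669 = 9.18.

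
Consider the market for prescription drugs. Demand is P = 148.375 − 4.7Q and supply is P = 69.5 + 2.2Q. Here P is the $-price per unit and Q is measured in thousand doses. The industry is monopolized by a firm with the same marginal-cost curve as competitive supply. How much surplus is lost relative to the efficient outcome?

$74.01 thousand

Competitive equilibrium: 148.375 − 4.7Q = 69.5 + 2.2Q → Q* = 11.4312, P* = 94.6486.
Marginal revenue: MR = 148.375 − 9.4Q. Set MR = MC: 148.375 − 9.4Q = 69.5 + 2.2Q → Q_m = 6.7996.
Price P_m = 148.375 − 4.7·6.7996 = 116.4169; MC(Q_m) = 69.5 + 2.2·6.7996 = 84.4591.
Competitive Q* = 11.4312, so ΔQ = 4.6316; wedge = 116.4169 − 84.4591 = 31.9578.
The triangle = ½ × 4.6316 × 31.9578 = $74.01 thousand.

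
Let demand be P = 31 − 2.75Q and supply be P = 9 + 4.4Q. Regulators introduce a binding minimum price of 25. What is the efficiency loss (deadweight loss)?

Competitive equilibrium: 31 − 2.75Q = 9 + 4.4Q → Q* = 3.0769, P* = 22.5385.
At the floor P = 25, quantity demanded = (31 − 25)/2.75 = 2.1818.
Sellers' marginal cost at Q' = 2.1818: 9 + 4.4·2.1818 = 18.5999.
ΔQ = 3.0769 − 2.1818 = 0.8951; wedge = 25 − 18.5999 = 6.4001.
Deadweight loss = ½ × 0.8951 × 6.4001 = 2.86.

2.86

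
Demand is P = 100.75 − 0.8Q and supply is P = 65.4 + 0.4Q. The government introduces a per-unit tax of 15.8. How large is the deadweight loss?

104.02

Competitive equilibrium: 100.75 − 0.8Q = 65.4 + 0.4Q → Q* = 29.4583, P* = 77.1833.
With the tax, the buyer price exceeds the seller price by 15.8: (100.75 − 0.8Q) − (65.4 + 0.4Q) = 15.8 → Q' = 16.2917.
ΔQ = 29.4583 − 16.2917 = 13.1666; the wedge equals the tax, 15.8.
DWL = ½ × 13.1666 × 15.8 = 104.02.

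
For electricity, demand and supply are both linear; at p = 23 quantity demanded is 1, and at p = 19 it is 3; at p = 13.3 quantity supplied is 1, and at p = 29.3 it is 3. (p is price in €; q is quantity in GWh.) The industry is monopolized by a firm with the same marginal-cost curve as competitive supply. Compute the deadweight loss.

€0.54

Demand slope = (19 − 23)/(3 − 1) = −2, so p = 25 − 2q.
Supply slope = (29.3 − 13.3)/(3 − 1) = 8, so p = 5.3 + 8q.
Competitive equilibrium: 25 − 2q = 5.3 + 8q → q* = 1.97, p* = 21.06.
Marginal revenue: MR = 25 − 4q. Set MR = MC: 25 − 4q = 5.3 + 8q → q_m = 1.6417.
Price p_m = 25 − 2·1.6417 = 21.7166; MC(q_m) = 5.3 + 8·1.6417 = 18.4336.
Competitive q* = 1.97, so Δq = 0.3283; wedge = 21.7166 − 18.4336 = 3.283.
DWL = ½ × 0.3283 × 3.283 = €0.54.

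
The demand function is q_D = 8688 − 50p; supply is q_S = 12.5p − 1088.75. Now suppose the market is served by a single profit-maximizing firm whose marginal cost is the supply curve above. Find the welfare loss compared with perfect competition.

1043.05

In inverse form: demand p = 173.76 − 0.02q, supply p = 87.1 + 0.08q.
Competitive equilibrium: 173.76 − 0.02q = 87.1 + 0.08q → q* = 866.6, p* = 156.428.
Marginal revenue: MR = 173.76 − 0.04q. Set MR = MC: 173.76 − 0.04q = 87.1 + 0.08q → q_m = 722.1667.
Price p_m = 173.76 − 0.02·722.1667 = 159.3167; MC(q_m) = 87.1 + 0.08·722.1667 = 144.8733.
Competitive q* = 866.6, so Δq = 144.4333; wedge = 159.3167 − 144.8733 = 14.4434.
Deadweight loss = ½ × 144.4333 × 14.4434 = 1043.05.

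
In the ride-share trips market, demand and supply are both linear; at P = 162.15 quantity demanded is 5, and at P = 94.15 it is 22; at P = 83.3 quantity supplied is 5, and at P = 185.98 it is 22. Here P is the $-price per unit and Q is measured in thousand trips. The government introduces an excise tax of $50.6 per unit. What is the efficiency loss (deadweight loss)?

Demand slope = (94.15 − 162.15)/(22 − 5) = −4, so P = 182.15 − 4Q.
Supply slope = (185.98 − 83.3)/(22 − 5) = 6.04, so P = 53.1 + 6.04Q.
Competitive equilibrium: 182.15 − 4Q = 53.1 + 6.04Q → Q* = 12.8536, P* = 130.7357.
With the tax, the buyer price exceeds the seller price by 50.6: (182.15 − 4Q) − (53.1 + 6.04Q) = 50.6 → Q' = 7.8137.
ΔQ = 12.8536 − 7.8137 = 5.0399; the wedge equals the tax, 50.6.
DWL = ½ × 5.0399 × 50.6 = $127.51 thousand.

$127.51 thousand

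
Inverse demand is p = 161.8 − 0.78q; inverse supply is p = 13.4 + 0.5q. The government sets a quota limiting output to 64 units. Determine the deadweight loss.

Competitive equilibrium: 161.8 − 0.78q = 13.4 + 0.5q → q* = 115.9375, p* = 71.3688.
At q = 64: demand price = 161.8 − 0.78·64 = 111.88; supply price = 13.4 + 0.5·64 = 45.4.
Δq = 115.9375 − 64 = 51.9375; wedge = 111.88 − 45.4 = 66.48.
Welfare loss = ½ × 51.9375 × 66.48 = 1726.40.

1726.40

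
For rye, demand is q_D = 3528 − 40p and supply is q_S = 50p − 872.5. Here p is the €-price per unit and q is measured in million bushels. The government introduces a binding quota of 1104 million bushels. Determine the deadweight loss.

In inverse form: demand p = 88.2 − 0.025q, supply p = 17.45 + 0.02q.
Competitive equilibrium: 88.2 − 0.025q = 17.45 + 0.02q → q* = 1572.2222, p* = 48.8944.
At q = 1104: demand price = 88.2 − 0.025·1104 = 60.6; supply price = 17.45 + 0.02·1104 = 39.53.
Δq = 1572.2222 − 1104 = 468.2222; wedge = 60.6 − 39.53 = 21.07.
Deadweight loss = ½ × 468.2222 × 21.07 = €4932.72 million.

€4932.72 million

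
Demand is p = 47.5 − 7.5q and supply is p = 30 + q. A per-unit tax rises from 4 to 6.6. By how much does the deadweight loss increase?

Competitive equilibrium: 47.5 − 7.5q = 30 + q → q* = 2.0588, p* = 32.0588.
For a per-unit tax t: Δq = t/8.5, so DWL = ½·t·(t/8.5) = t²/17.
At t = 4: DWL = 0.941. At t = 6.6: DWL = 2.562.
Increase = 2.562 − 0.941 = 1.62.

1.62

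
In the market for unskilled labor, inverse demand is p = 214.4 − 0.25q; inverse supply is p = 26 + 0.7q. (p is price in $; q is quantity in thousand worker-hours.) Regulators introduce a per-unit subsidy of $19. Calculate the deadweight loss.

$190 thousand

Competitive equilibrium: 214.4 − 0.25q = 26 + 0.7q → q* = 198.3158, p* = 164.8211.
The subsidy lowers effective supply by 19: p = 7 + 0.7q.
New quantity: 214.4 − 0.25q = 7 + 0.7q → q' = 218.3158.
Overproduction Δq = 218.3158 − 198.3158 = 20; wedge = subsidy = 19.
Deadweight loss = ½ × 20 × 19 = $190 thousand.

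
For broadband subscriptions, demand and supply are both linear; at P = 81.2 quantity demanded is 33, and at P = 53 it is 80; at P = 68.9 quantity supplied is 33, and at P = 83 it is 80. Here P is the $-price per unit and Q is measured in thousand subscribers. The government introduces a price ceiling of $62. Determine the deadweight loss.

Demand slope = (53 − 81.2)/(80 − 33) = −0.6, so P = 101 − 0.6Q.
Supply slope = (83 − 68.9)/(80 − 33) = 0.3, so P = 59 + 0.3Q.
Competitive equilibrium: 101 − 0.6Q = 59 + 0.3Q → Q* = 46.6667, P* = 73.
At the ceiling P = 62, quantity supplied = (62 − 59)/0.3 = 10.
Willingness to pay at Q' = 10: 101 − 0.6·10 = 95.
ΔQ = 46.6667 − 10 = 36.6667; wedge = 95 − 62 = 33.
Welfare loss = ½ × 36.6667 × 33 = $605 thousand.

$605 thousand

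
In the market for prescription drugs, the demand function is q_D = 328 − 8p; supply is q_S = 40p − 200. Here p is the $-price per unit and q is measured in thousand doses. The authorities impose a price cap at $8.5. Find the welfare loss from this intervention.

In inverse form: demand p = 41 − 0.125q, supply p = 5 + 0.025q.
Competitive equilibrium: 41 − 0.125q = 5 + 0.025q → q* = 240, p* = 11.
At the ceiling p = 8.5, quantity supplied = (8.5 − 5)/0.025 = 140.
Willingness to pay at q' = 140: 41 − 0.125·140 = 23.5.
Δq = 240 − 140 = 100; wedge = 23.5 − 8.5 = 15.
Deadweight loss = ½ × 100 × 15 = $750 thousand.

$750 thousand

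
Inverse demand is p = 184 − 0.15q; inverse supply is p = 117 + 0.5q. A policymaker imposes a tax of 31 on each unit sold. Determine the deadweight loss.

739.23

Competitive equilibrium: 184 − 0.15q = 117 + 0.5q → q* = 103.0769, p* = 168.5385.
With the tax, the buyer price exceeds the seller price by 31: (184 − 0.15q) − (117 + 0.5q) = 31 → q' = 55.3846.
Δq = 103.0769 − 55.3846 = 47.6923; the wedge equals the tax, 31.
The triangle = ½ × 47.6923 × 31 = 739.23.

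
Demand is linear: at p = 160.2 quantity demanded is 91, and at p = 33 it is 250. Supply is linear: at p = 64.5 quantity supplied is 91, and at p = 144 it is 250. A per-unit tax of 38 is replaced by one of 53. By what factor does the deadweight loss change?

1.945

Demand slope = (33 − 160.2)/(250 − 91) = −0.8, so p = 233 − 0.8q.
Supply slope = (144 − 64.5)/(250 − 91) = 0.5, so p = 19 + 0.5q.
Competitive equilibrium: 233 − 0.8q = 19 + 0.5q → q* = 164.6154, p* = 101.3077.
For a per-unit tax t: Δq = t/1.3, so DWL = ½·t·(t/1.3) = t²/2.6.
At t = 38: DWL = 555.385. At t = 53: DWL = 1080.385.
Ratio = (53/38)² = 1.945.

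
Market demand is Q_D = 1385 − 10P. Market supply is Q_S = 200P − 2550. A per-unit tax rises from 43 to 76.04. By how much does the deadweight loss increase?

18728.96

In inverse form: demand P = 138.5 − 0.1Q, supply P = 12.75 + 0.005Q.
Competitive equilibrium: 138.5 − 0.1Q = 12.75 + 0.005Q → Q* = 1197.619, P* = 18.7381.
For a per-unit tax t: ΔQ = t/0.105, so DWL = ½·t·(t/0.105) = t²/0.21.
At t = 43: DWL = 8804.762. At t = 76.04: DWL = 27533.722.
Increase = 27533.722 − 8804.762 = 18728.96.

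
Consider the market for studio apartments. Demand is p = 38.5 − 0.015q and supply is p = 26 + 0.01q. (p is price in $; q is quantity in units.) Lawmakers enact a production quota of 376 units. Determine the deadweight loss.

$192.20

Competitive equilibrium: 38.5 − 0.015q = 26 + 0.01q → q* = 500, p* = 31.
At q = 376: demand price = 38.5 − 0.015·376 = 32.86; supply price = 26 + 0.01·376 = 29.76.
Δq = 500 − 376 = 124; wedge = 32.86 − 29.76 = 3.1.
The triangle = ½ × 124 × 3.1 = $192.20.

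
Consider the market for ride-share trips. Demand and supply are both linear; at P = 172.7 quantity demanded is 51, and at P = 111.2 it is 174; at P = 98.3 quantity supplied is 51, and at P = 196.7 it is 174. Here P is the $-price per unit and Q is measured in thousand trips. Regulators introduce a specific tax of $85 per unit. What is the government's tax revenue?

Demand slope = (111.2 − 172.7)/(174 − 51) = −0.5, so P = 198.2 − 0.5Q.
Supply slope = (196.7 − 98.3)/(174 − 51) = 0.8, so P = 57.5 + 0.8Q.
Competitive equilibrium: 198.2 − 0.5Q = 57.5 + 0.8Q → Q* = 108.23077, P* = 144.08462.
With the tax, the buyer price exceeds the seller price by 85: (198.2 − 0.5Q) − (57.5 + 0.8Q) = 85 → Q' = 42.84615.
Tax revenue = 85 × 42.84615 = $3641.92 thousand.

$3641.92 thousand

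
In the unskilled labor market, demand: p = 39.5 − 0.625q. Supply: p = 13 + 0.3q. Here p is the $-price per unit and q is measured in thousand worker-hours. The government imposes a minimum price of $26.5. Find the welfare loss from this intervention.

Competitive equilibrium: 39.5 − 0.625q = 13 + 0.3q → q* = 28.6486, p* = 21.5946.
At the floor p = 26.5, quantity demanded = (39.5 − 26.5)/0.625 = 20.8.
Sellers' marginal cost at q' = 20.8: 13 + 0.3·20.8 = 19.24.
Δq = 28.6486 − 20.8 = 7.8486; wedge = 26.5 − 19.24 = 7.26.
DWL = ½ × 7.8486 × 7.26 = $28.49 thousand.

$28.49 thousand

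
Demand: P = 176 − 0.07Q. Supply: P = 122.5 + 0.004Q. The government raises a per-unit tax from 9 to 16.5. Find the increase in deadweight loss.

Competitive equilibrium: 176 − 0.07Q = 122.5 + 0.004Q → Q* = 722.973, P* = 125.3919.
For a per-unit tax t: ΔQ = t/0.074, so DWL = ½·t·(t/0.074) = t²/0.148.
At t = 9: DWL = 547.297. At t = 16.5: DWL = 1839.527.
Increase = 1839.527 − 547.297 = 1292.23.

1292.23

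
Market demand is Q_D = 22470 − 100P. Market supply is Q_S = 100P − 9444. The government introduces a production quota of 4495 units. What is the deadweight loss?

40723.24

In inverse form: demand P = 224.7 − 0.01Q, supply P = 94.44 + 0.01Q.
Competitive equilibrium: 224.7 − 0.01Q = 94.44 + 0.01Q → Q* = 6513, P* = 159.57.
At Q = 4495: demand price = 224.7 − 0.01·4495 = 179.75; supply price = 94.44 + 0.01·4495 = 139.39.
ΔQ = 6513 − 4495 = 2018; wedge = 179.75 − 139.39 = 40.36.
Welfare loss = ½ × 2018 × 40.36 = 40723.24.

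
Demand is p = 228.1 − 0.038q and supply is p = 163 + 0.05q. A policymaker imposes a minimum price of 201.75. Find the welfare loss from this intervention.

94.53

Competitive equilibrium: 228.1 − 0.038q = 163 + 0.05q → q* = 739.7727, p* = 199.9886.
At the floor p = 201.75, quantity demanded = (228.1 − 201.75)/0.038 = 693.4211.
Sellers' marginal cost at q' = 693.4211: 163 + 0.05·693.4211 = 197.6711.
Δq = 739.7727 − 693.4211 = 46.3516; wedge = 201.75 − 197.6711 = 4.0789.
DWL = ½ × 46.3516 × 4.0789 = 94.53.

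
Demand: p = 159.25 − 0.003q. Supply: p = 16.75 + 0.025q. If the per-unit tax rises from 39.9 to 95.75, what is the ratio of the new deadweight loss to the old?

5.759

Competitive equilibrium: 159.25 − 0.003q = 16.75 + 0.025q → q* = 5089.2857, p* = 143.9821.
For a per-unit tax t: Δq = t/0.028, so DWL = ½·t·(t/0.028) = t²/0.056.
At t = 39.9: DWL = 28428.75. At t = 95.75: DWL = 163715.402.
Ratio = (95.75/39.9)² = 5.759.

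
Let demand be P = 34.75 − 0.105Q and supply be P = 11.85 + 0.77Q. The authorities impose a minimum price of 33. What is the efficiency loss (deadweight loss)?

Competitive equilibrium: 34.75 − 0.105Q = 11.85 + 0.77Q → Q* = 26.1714, P* = 32.002.
At the floor P = 33, quantity demanded = (34.75 − 33)/0.105 = 16.6667.
Sellers' marginal cost at Q' = 16.6667: 11.85 + 0.77·16.6667 = 24.6834.
ΔQ = 26.1714 − 16.6667 = 9.5047; wedge = 33 − 24.6834 = 8.3166.
Deadweight loss = ½ × 9.5047 × 8.3166 = 39.52.

39.52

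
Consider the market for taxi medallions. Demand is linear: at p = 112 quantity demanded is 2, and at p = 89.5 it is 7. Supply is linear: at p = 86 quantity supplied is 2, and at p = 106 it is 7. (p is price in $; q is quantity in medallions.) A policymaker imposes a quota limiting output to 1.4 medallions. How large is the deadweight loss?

$56.89

Demand slope = (89.5 − 112)/(7 − 2) = −4.5, so p = 121 − 4.5q.
Supply slope = (106 − 86)/(7 − 2) = 4, so p = 78 + 4q.
Competitive equilibrium: 121 − 4.5q = 78 + 4q → q* = 5.0588, p* = 98.2353.
At q = 1.4: demand price = 121 − 4.5·1.4 = 114.7; supply price = 78 + 4·1.4 = 83.6.
Δq = 5.0588 − 1.4 = 3.6588; wedge = 114.7 − 83.6 = 31.1.
Deadweight loss = ½ × 3.6588 × 31.1 = $56.89.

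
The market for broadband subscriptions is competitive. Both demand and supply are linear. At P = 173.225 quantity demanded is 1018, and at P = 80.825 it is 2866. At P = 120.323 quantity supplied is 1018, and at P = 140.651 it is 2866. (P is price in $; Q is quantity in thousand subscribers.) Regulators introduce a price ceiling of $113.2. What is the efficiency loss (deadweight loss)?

Demand slope = (80.825 − 173.225)/(2866 − 1018) = −0.05, so P = 224.125 − 0.05Q.
Supply slope = (140.651 − 120.323)/(2866 − 1018) = 0.011, so P = 109.125 + 0.011Q.
Competitive equilibrium: 224.125 − 0.05Q = 109.125 + 0.011Q → Q* = 1885.2459, P* = 129.8627.
At the ceiling P = 113.2, quantity supplied = (113.2 − 109.125)/0.011 = 370.45455.
Willingness to pay at Q' = 370.45455: 224.125 − 0.05·370.45455 = 205.60227.
ΔQ = 1885.2459 − 370.45455 = 1514.79135; wedge = 205.60227 − 113.2 = 92.40227.
DWL = ½ × 1514.79135 × 92.40227 = $69985.08 thousand.

$69985.08 thousand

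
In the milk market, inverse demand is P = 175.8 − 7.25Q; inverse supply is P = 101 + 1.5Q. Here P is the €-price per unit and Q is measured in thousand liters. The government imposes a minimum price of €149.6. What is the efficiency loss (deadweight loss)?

Competitive equilibrium: 175.8 − 7.25Q = 101 + 1.5Q → Q* = 8.5486, P* = 113.8229.
At the floor P = 149.6, quantity demanded = (175.8 − 149.6)/7.25 = 3.6138.
Sellers' marginal cost at Q' = 3.6138: 101 + 1.5·3.6138 = 106.4207.
ΔQ = 8.5486 − 3.6138 = 4.9348; wedge = 149.6 − 106.4207 = 43.1793.
DWL = ½ × 4.9348 × 43.1793 = €106.54 thousand.

€106.54 thousand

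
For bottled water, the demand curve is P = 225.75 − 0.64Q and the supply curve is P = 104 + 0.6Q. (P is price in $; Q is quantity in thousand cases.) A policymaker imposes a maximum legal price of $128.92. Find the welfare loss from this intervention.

Competitive equilibrium: 225.75 − 0.64Q = 104 + 0.6Q → Q* = 98.1855, P* = 162.9113.
At the ceiling P = 128.92, quantity supplied = (128.92 − 104)/0.6 = 41.5333.
Willingness to pay at Q' = 41.5333: 225.75 − 0.64·41.5333 = 199.1687.
ΔQ = 98.1855 − 41.5333 = 56.6522; wedge = 199.1687 − 128.92 = 70.2487.
DWL = ½ × 56.6522 × 70.2487 = $1989.87 thousand.

$1989.87 thousand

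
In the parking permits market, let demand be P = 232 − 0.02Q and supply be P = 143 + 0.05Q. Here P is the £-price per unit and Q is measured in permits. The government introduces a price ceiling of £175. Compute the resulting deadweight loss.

£13954.57

Competitive equilibrium: 232 − 0.02Q = 143 + 0.05Q → Q* = 1271.4286, P* = 206.5714.
At the ceiling P = 175, quantity supplied = (175 − 143)/0.05 = 640.
Willingness to pay at Q' = 640: 232 − 0.02·640 = 219.2.
ΔQ = 1271.4286 − 640 = 631.4286; wedge = 219.2 − 175 = 44.2.
Deadweight loss = ½ × 631.4286 × 44.2 = £13954.57.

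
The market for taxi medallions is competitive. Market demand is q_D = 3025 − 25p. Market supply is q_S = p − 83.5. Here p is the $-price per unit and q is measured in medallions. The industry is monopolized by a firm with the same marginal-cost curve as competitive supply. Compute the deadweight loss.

$0.93

In inverse form: demand p = 121 − 0.04q, supply p = 83.5 + q.
Competitive equilibrium: 121 − 0.04q = 83.5 + q → q* = 36.0577, p* = 119.5577.
Marginal revenue: MR = 121 − 0.08q. Set MR = MC: 121 − 0.08q = 83.5 + q → q_m = 34.7222.
Price p_m = 121 − 0.04·34.7222 = 119.6111; MC(q_m) = 83.5 + 1·34.7222 = 118.2222.
Competitive q* = 36.0577, so Δq = 1.3355; wedge = 119.6111 − 118.2222 = 1.3889.
The triangle = ½ × 1.3355 × 1.3889 = $0.93.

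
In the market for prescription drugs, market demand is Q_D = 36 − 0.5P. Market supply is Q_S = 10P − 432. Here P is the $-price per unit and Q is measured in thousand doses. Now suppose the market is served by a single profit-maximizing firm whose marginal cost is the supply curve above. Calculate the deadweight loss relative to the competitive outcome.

In inverse form: demand P = 72 − 2Q, supply P = 43.2 + 0.1Q.
Competitive equilibrium: 72 − 2Q = 43.2 + 0.1Q → Q* = 13.7143, P* = 44.5714.
Marginal revenue: MR = 72 − 4Q. Set MR = MC: 72 − 4Q = 43.2 + 0.1Q → Q_m = 7.0244.
Price P_m = 72 − 2·7.0244 = 57.9512; MC(Q_m) = 43.2 + 0.1·7.0244 = 43.9024.
Competitive Q* = 13.7143, so ΔQ = 6.6899; wedge = 57.9512 − 43.9024 = 14.0488.
DWL = ½ × 6.6899 × 14.0488 = $46.99 thousand.

$46.99 thousand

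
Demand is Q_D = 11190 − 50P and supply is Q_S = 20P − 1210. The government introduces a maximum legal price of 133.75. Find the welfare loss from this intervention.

In inverse form: demand P = 223.8 − 0.02Q, supply P = 60.5 + 0.05Q.
Competitive equilibrium: 223.8 − 0.02Q = 60.5 + 0.05Q → Q* = 2332.8571, P* = 177.1429.
At the ceiling P = 133.75, quantity supplied = (133.75 − 60.5)/0.05 = 1465.
Willingness to pay at Q' = 1465: 223.8 − 0.02·1465 = 194.5.
ΔQ = 2332.8571 − 1465 = 867.8571; wedge = 194.5 − 133.75 = 60.75.
Deadweight loss = ½ × 867.8571 × 60.75 = 26361.16.

26361.16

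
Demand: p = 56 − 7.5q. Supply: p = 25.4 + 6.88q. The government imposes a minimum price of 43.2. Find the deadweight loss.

Competitive equilibrium: 56 − 7.5q = 25.4 + 6.88q → q* = 2.128, p* = 40.0403.
At the floor p = 43.2, quantity demanded = (56 − 43.2)/7.5 = 1.7067.
Sellers' marginal cost at q' = 1.7067: 25.4 + 6.88·1.7067 = 37.1421.
Δq = 2.128 − 1.7067 = 0.4213; wedge = 43.2 − 37.1421 = 6.0579.
DWL = ½ × 0.4213 × 6.0579 = 1.28.

1.28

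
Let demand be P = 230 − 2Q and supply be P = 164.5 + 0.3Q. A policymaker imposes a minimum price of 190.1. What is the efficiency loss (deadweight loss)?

83.64

Competitive equilibrium: 230 − 2Q = 164.5 + 0.3Q → Q* = 28.4783, P* = 173.0435.
At the floor P = 190.1, quantity demanded = (230 − 190.1)/2 = 19.95.
Sellers' marginal cost at Q' = 19.95: 164.5 + 0.3·19.95 = 170.485.
ΔQ = 28.4783 − 19.95 = 8.5283; wedge = 190.1 − 170.485 = 19.615.
Welfare loss = ½ × 8.5283 × 19.615 = 83.64.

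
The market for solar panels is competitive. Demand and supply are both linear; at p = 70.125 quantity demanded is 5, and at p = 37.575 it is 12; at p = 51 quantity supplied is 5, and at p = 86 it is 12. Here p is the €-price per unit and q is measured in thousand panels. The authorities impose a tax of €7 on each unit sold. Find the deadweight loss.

€2.54 thousand

Demand slope = (37.575 − 70.125)/(12 − 5) = −4.65, so p = 93.375 − 4.65q.
Supply slope = (86 − 51)/(12 − 5) = 5, so p = 26 + 5q.
Competitive equilibrium: 93.375 − 4.65q = 26 + 5q → q* = 6.9819, p* = 60.9093.
With the tax, the buyer price exceeds the seller price by 7: (93.375 − 4.65q) − (26 + 5q) = 7 → q' = 6.2565.
Δq = 6.9819 − 6.2565 = 0.7254; the wedge equals the tax, 7.
Deadweight loss = ½ × 0.7254 × 7 = €2.54 thousand.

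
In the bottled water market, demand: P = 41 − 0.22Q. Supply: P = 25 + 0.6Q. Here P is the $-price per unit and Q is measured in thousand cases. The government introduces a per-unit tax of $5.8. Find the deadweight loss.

$20.51 thousand

Competitive equilibrium: 41 − 0.22Q = 25 + 0.6Q → Q* = 19.5122, P* = 36.7073.
With the tax, the buyer price exceeds the seller price by 5.8: (41 − 0.22Q) − (25 + 0.6Q) = 5.8 → Q' = 12.439.
ΔQ = 19.5122 − 12.439 = 7.0732; the wedge equals the tax, 5.8.
Deadweight loss = ½ × 7.0732 × 5.8 = $20.51 thousand.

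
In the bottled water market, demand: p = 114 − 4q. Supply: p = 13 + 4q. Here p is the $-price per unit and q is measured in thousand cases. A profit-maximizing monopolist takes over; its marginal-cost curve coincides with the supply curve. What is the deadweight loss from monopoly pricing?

$70.84 thousand

Competitive equilibrium: 114 − 4q = 13 + 4q → q* = 12.625, p* = 63.5.
Marginal revenue: MR = 114 − 8q. Set MR = MC: 114 − 8q = 13 + 4q → q_m = 8.4167.
Price p_m = 114 − 4·8.4167 = 80.3332; MC(q_m) = 13 + 4·8.4167 = 46.6668.
Competitive q* = 12.625, so Δq = 4.2083; wedge = 80.3332 − 46.6668 = 33.6664.
Welfare loss = ½ × 4.2083 × 33.6664 = $70.84 thousand.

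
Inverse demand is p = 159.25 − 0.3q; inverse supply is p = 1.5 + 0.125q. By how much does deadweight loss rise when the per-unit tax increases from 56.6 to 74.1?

Competitive equilibrium: 159.25 − 0.3q = 1.5 + 0.125q → q* = 371.1765, p* = 47.8971.
For a per-unit tax t: Δq = t/0.425, so DWL = ½·t·(t/0.425) = t²/0.85.
At t = 56.6: DWL = 3768.894. At t = 74.1: DWL = 6459.776.
Increase = 6459.776 − 3768.894 = 2690.88.

2690.88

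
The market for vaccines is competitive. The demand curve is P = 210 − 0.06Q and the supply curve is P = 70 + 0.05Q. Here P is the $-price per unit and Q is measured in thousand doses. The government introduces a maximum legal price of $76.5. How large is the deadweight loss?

Competitive equilibrium: 210 − 0.06Q = 70 + 0.05Q → Q* = 1272.7273, P* = 133.6364.
At the ceiling P = 76.5, quantity supplied = (76.5 − 70)/0.05 = 130.
Willingness to pay at Q' = 130: 210 − 0.06·130 = 202.2.
ΔQ = 1272.7273 − 130 = 1142.7273; wedge = 202.2 − 76.5 = 125.7.
Welfare loss = ½ × 1142.7273 × 125.7 = $71820.41 thousand.

$71820.41 thousand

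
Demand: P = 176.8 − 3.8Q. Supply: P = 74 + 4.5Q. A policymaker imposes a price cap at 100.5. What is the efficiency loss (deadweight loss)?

Competitive equilibrium: 176.8 − 3.8Q = 74 + 4.5Q → Q* = 12.3855, P* = 129.7349.
At the ceiling P = 100.5, quantity supplied = (100.5 − 74)/4.5 = 5.8889.
Willingness to pay at Q' = 5.8889: 176.8 − 3.8·5.8889 = 154.4222.
ΔQ = 12.3855 − 5.8889 = 6.4966; wedge = 154.4222 − 100.5 = 53.9222.
Deadweight loss = ½ × 6.4966 × 53.9222 = 175.16.

175.16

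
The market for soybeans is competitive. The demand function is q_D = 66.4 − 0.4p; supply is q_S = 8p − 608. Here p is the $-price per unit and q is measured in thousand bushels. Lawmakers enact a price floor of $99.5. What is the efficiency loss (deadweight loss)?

In inverse form: demand p = 166 − 2.5q, supply p = 76 + 0.125q.
Competitive equilibrium: 166 − 2.5q = 76 + 0.125q → q* = 34.2857, p* = 80.2857.
At the floor p = 99.5, quantity demanded = (166 − 99.5)/2.5 = 26.6.
Sellers' marginal cost at q' = 26.6: 76 + 0.125·26.6 = 79.325.
Δq = 34.2857 − 26.6 = 7.6857; wedge = 99.5 − 79.325 = 20.175.
Welfare loss = ½ × 7.6857 × 20.175 = $77.53 thousand.

$77.53 thousand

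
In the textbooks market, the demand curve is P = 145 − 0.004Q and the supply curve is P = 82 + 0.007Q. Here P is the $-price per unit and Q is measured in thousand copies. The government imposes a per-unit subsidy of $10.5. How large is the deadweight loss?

$5011.36 thousand

Competitive equilibrium: 145 − 0.004Q = 82 + 0.007Q → Q* = 5727.2727, P* = 122.0909.
The subsidy lowers effective supply by 10.5: P = 71.5 + 0.007Q.
New quantity: 145 − 0.004Q = 71.5 + 0.007Q → Q' = 6681.8182.
Overproduction ΔQ = 6681.8182 − 5727.2727 = 954.5455; wedge = subsidy = 10.5.
Welfare loss = ½ × 954.5455 × 10.5 = $5011.36 thousand.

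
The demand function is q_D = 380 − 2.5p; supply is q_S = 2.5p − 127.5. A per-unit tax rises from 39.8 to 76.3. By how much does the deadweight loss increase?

In inverse form: demand p = 152 − 0.4q, supply p = 51 + 0.4q.
Competitive equilibrium: 152 − 0.4q = 51 + 0.4q → q* = 126.25, p* = 101.5.
For a per-unit tax t: Δq = t/0.8, so DWL = ½·t·(t/0.8) = t²/1.6.
At t = 39.8: DWL = 990.025. At t = 76.3: DWL = 3638.556.
Increase = 3638.556 − 990.025 = 2648.53.

2648.53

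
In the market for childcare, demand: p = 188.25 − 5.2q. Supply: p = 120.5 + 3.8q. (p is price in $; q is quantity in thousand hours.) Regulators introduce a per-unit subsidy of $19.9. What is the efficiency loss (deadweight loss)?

$22 thousand

Competitive equilibrium: 188.25 − 5.2q = 120.5 + 3.8q → q* = 7.5278, p* = 149.1056.
The subsidy lowers effective supply by 19.9: p = 100.6 + 3.8q.
New quantity: 188.25 − 5.2q = 100.6 + 3.8q → q' = 9.7389.
Overproduction Δq = 9.7389 − 7.5278 = 2.2111; wedge = subsidy = 19.9.
DWL = ½ × 2.2111 × 19.9 = $22 thousand.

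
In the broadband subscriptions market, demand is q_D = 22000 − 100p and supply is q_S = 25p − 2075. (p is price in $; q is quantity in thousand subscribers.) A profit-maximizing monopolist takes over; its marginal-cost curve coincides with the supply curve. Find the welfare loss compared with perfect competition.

In inverse form: demand p = 220 − 0.01q, supply p = 83 + 0.04q.
Competitive equilibrium: 220 − 0.01q = 83 + 0.04q → q* = 2740, p* = 192.6.
Marginal revenue: MR = 220 − 0.02q. Set MR = MC: 220 − 0.02q = 83 + 0.04q → q_m = 2283.33333.
Price p_m = 220 − 0.01·2283.33333 = 197.16667; MC(q_m) = 83 + 0.04·2283.33333 = 174.33333.
Competitive q* = 2740, so Δq = 456.66667; wedge = 197.16667 − 174.33333 = 22.83334.
Deadweight loss = ½ × 456.66667 × 22.83334 = $5213.61 thousand.

$5213.61 thousand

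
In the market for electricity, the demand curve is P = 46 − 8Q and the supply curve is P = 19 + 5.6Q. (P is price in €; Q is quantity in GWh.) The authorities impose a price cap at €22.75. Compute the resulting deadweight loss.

Competitive equilibrium: 46 − 8Q = 19 + 5.6Q → Q* = 1.9853, P* = 30.1176.
At the ceiling P = 22.75, quantity supplied = (22.75 − 19)/5.6 = 0.6696.
Willingness to pay at Q' = 0.6696: 46 − 8·0.6696 = 40.6432.
ΔQ = 1.9853 − 0.6696 = 1.3157; wedge = 40.6432 − 22.75 = 17.8932.
Deadweight loss = ½ × 1.3157 × 17.8932 = €11.77.

€11.77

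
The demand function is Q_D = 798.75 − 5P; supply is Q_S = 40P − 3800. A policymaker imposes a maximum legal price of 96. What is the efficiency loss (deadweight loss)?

In inverse form: demand P = 159.75 − 0.2Q, supply P = 95 + 0.025Q.
Competitive equilibrium: 159.75 − 0.2Q = 95 + 0.025Q → Q* = 287.7778, P* = 102.1944.
At the ceiling P = 96, quantity supplied = (96 − 95)/0.025 = 40.
Willingness to pay at Q' = 40: 159.75 − 0.2·40 = 151.75.
ΔQ = 287.7778 − 40 = 247.7778; wedge = 151.75 − 96 = 55.75.
Welfare loss = ½ × 247.7778 × 55.75 = 6906.81.

6906.81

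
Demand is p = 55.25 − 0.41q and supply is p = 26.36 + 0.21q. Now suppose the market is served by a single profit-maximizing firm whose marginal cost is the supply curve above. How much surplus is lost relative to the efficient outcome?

Competitive equilibrium: 55.25 − 0.41q = 26.36 + 0.21q → q* = 46.5968, p* = 36.1453.
Marginal revenue: MR = 55.25 − 0.82q. Set MR = MC: 55.25 − 0.82q = 26.36 + 0.21q → q_m = 28.0485.
Price p_m = 55.25 − 0.41·28.0485 = 43.7501; MC(q_m) = 26.36 + 0.21·28.0485 = 32.2502.
Competitive q* = 46.5968, so Δq = 18.5483; wedge = 43.7501 − 32.2502 = 11.4999.
The triangle = ½ × 18.5483 × 11.4999 = 106.65.

106.65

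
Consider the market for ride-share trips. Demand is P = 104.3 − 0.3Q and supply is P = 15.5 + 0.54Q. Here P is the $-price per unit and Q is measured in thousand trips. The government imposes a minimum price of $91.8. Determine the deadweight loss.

$1722.88 thousand

Competitive equilibrium: 104.3 − 0.3Q = 15.5 + 0.54Q → Q* = 105.7143, P* = 72.5857.
At the floor P = 91.8, quantity demanded = (104.3 − 91.8)/0.3 = 41.6667.
Sellers' marginal cost at Q' = 41.6667: 15.5 + 0.54·41.6667 = 38.
ΔQ = 105.7143 − 41.6667 = 64.0476; wedge = 91.8 − 38 = 53.8.
Deadweight loss = ½ × 64.0476 × 53.8 = $1722.88 thousand.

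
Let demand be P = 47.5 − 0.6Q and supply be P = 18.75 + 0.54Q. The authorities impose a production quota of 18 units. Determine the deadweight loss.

Competitive equilibrium: 47.5 − 0.6Q = 18.75 + 0.54Q → Q* = 25.2193, P* = 32.3684.
At Q = 18: demand price = 47.5 − 0.6·18 = 36.7; supply price = 18.75 + 0.54·18 = 28.47.
ΔQ = 25.2193 − 18 = 7.2193; wedge = 36.7 − 28.47 = 8.23.
DWL = ½ × 7.2193 × 8.23 = 29.71.

29.71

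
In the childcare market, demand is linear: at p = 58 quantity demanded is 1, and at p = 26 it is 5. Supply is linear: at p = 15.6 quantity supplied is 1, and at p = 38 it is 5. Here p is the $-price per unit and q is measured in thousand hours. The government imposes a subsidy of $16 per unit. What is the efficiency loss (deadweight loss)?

Demand slope = (26 − 58)/(5 − 1) = −8, so p = 66 − 8q.
Supply slope = (38 − 15.6)/(5 − 1) = 5.6, so p = 10 + 5.6q.
Competitive equilibrium: 66 − 8q = 10 + 5.6q → q* = 4.1176, p* = 33.0588.
The subsidy lowers effective supply by 16: p = 5.6q − 6.
New quantity: 66 − 8q = 5.6q − 6 → q' = 5.2941.
Overproduction Δq = 5.2941 − 4.1176 = 1.1765; wedge = subsidy = 16.
Welfare loss = ½ × 1.1765 × 16 = $9.41 thousand.

$9.41 thousand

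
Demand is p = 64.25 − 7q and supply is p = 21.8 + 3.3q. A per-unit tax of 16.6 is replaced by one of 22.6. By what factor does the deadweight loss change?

1.854

Competitive equilibrium: 64.25 − 7q = 21.8 + 3.3q → q* = 4.1214, p* = 35.4005.
For a per-unit tax t: Δq = t/10.3, so DWL = ½·t·(t/10.3) = t²/20.6.
At t = 16.6: DWL = 13.377. At t = 22.6: DWL = 24.794.
Ratio = (22.6/16.6)² = 1.854.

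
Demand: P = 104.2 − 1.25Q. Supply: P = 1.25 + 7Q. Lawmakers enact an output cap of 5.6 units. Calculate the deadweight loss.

195.19

Competitive equilibrium: 104.2 − 1.25Q = 1.25 + 7Q → Q* = 12.4788, P* = 88.6015.
At Q = 5.6: demand price = 104.2 − 1.25·5.6 = 97.2; supply price = 1.25 + 7·5.6 = 40.45.
ΔQ = 12.4788 − 5.6 = 6.8788; wedge = 97.2 − 40.45 = 56.75.
Welfare loss = ½ × 6.8788 × 56.75 = 195.19.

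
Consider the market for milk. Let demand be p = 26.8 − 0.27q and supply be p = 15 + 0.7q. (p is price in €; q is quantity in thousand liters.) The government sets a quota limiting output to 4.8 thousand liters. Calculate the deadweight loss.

Competitive equilibrium: 26.8 − 0.27q = 15 + 0.7q → q* = 12.1649, p* = 23.5155.
At q = 4.8: demand price = 26.8 − 0.27·4.8 = 25.504; supply price = 15 + 0.7·4.8 = 18.36.
Δq = 12.1649 − 4.8 = 7.3649; wedge = 25.504 − 18.36 = 7.144.
DWL = ½ × 7.3649 × 7.144 = €26.31 thousand.

€26.31 thousand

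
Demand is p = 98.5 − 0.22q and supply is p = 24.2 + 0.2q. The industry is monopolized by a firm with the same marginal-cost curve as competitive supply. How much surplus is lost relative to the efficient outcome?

Competitive equilibrium: 98.5 − 0.22q = 24.2 + 0.2q → q* = 176.90476, p* = 59.58095.
Marginal revenue: MR = 98.5 − 0.44q. Set MR = MC: 98.5 − 0.44q = 24.2 + 0.2q → q_m = 116.09375.
Price p_m = 98.5 − 0.22·116.09375 = 72.95938; MC(q_m) = 24.2 + 0.2·116.09375 = 47.41875.
Competitive q* = 176.90476, so Δq = 60.81101; wedge = 72.95938 − 47.41875 = 25.54063.
Welfare loss = ½ × 60.81101 × 25.54063 = 776.58.

776.58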